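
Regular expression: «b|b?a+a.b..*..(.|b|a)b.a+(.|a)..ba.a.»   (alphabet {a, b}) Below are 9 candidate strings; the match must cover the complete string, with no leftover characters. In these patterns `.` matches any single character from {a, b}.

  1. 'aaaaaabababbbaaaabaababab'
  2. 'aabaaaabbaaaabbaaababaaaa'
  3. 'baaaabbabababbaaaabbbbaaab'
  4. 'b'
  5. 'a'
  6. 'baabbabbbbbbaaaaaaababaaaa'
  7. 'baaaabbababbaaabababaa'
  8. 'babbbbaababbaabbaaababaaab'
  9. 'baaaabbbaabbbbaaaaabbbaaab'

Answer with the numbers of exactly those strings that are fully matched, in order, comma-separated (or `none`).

1 → match
2 → no match
3 → match
4 → match
5 → no match
6 → match
7 → match
8 → no match
9 → match

1, 3, 4, 6, 7, 9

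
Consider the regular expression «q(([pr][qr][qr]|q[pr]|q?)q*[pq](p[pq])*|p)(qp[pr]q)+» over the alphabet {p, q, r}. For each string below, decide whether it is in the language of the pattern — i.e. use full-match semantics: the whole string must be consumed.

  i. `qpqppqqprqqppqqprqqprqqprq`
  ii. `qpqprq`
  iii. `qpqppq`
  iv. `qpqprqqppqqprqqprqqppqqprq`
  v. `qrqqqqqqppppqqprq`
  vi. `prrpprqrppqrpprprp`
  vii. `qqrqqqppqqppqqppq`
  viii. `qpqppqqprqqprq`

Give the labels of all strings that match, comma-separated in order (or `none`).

i → match
ii → match
iii → match
iv → match
v → match
vi → no match — must start with `q`
vii → match
viii → match

i, ii, iii, iv, v, vii, viii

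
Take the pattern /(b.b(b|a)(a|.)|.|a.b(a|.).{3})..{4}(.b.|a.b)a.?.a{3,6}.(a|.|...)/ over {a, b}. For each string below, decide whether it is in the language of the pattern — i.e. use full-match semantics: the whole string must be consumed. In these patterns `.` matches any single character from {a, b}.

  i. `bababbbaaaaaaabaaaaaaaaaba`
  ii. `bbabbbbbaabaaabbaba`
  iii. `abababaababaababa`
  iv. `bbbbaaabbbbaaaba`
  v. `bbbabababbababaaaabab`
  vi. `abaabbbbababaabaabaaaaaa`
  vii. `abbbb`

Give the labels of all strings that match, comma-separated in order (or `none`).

i → no match
ii → no match
iii → no match
iv → no match
v → no match
vi → no match
vii → no match

none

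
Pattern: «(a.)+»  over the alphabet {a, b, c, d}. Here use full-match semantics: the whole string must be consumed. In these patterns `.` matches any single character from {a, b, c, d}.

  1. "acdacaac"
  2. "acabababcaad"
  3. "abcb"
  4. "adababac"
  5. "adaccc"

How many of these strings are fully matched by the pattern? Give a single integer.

1 → no match
2 → no match
3 → no match
4 → match
5 → no match
Total matched: 1

1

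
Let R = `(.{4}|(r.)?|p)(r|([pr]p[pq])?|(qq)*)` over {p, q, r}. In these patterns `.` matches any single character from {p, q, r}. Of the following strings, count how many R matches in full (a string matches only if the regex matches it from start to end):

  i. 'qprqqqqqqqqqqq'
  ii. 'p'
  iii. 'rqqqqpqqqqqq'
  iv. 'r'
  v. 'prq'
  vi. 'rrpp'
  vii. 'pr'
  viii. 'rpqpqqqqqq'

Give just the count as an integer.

6

i → match
ii → match
iii → no match
iv → match
v → no match
vi → match
vii → match
viii → match
Total matched: 6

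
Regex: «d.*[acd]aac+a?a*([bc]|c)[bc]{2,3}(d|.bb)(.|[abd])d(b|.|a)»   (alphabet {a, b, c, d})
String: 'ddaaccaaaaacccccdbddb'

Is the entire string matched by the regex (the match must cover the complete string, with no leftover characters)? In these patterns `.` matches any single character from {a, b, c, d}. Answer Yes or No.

No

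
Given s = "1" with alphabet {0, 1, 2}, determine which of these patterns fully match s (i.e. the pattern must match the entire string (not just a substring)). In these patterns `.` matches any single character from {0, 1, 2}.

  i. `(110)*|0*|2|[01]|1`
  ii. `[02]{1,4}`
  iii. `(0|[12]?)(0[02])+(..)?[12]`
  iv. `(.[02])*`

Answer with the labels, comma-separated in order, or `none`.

i → match
ii → no match
iii → no match
iv → no match

i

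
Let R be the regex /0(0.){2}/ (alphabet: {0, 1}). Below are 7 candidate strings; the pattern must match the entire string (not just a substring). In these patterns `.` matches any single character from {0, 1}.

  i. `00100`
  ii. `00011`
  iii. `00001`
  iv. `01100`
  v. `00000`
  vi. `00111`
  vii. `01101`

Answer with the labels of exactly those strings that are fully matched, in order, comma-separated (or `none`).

i → match
ii → no match
iii → match
iv → no match — must start with `00`
v → match
vi → no match
vii → no match — must start with `00`

i, iii, v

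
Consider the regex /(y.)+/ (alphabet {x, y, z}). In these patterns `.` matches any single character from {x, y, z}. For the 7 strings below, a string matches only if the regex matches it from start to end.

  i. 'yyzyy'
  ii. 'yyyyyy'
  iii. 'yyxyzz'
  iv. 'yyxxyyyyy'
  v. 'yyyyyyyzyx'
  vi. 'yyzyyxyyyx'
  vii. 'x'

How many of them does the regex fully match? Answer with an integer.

i → no match
ii → match
iii → no match
iv → no match
v → match
vi → no match
vii → no match — must start with 'y'
Total matched: 2

2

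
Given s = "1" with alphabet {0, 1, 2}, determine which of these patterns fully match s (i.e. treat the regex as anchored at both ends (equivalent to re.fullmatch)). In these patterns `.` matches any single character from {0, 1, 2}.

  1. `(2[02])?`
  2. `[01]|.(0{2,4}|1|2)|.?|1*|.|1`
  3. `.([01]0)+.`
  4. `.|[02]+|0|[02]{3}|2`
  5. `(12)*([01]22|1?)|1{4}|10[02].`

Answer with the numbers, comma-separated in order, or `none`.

2, 4, 5

1 → no match
2 → match
3 → no match
4 → match
5 → match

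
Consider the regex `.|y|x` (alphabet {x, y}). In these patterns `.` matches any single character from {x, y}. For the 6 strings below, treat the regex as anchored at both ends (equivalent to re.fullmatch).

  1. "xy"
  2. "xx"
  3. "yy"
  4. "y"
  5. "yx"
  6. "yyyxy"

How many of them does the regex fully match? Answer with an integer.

1. "xy" → no match
2. "xx" → no match
3. "yy" → no match
4. "y" → match
5. "yx" → no match
6. "yyyxy" → no match
Total matched: 1

1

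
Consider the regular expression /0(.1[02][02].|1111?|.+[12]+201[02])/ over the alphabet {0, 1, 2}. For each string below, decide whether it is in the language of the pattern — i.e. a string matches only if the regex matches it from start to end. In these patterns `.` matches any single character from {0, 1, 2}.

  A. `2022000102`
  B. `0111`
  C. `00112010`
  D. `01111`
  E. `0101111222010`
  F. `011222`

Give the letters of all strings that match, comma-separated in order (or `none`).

B, C, D, E, F

A → no match — must start with `0`
B → match
C → match
D → match
E → match
F → match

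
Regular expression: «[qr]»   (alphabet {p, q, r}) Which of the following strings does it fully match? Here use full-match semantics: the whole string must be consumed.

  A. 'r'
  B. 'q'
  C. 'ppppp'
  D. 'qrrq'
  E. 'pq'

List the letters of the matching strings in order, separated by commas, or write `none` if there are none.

A. 'r' → match
B. 'q' → match
C. 'ppppp' → no match
D. 'qrrq' → no match
E. 'pq' → no match

A, B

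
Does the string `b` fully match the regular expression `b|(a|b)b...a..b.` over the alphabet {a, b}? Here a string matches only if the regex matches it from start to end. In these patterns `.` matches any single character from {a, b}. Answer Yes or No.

Yes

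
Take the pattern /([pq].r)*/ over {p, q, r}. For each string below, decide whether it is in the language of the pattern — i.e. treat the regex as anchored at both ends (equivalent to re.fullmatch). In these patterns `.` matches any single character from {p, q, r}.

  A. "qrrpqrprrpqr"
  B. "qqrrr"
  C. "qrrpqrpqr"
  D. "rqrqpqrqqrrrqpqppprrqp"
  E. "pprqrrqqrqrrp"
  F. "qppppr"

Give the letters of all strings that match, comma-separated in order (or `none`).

A → match
B → no match
C → match
D → no match
E → no match
F → no match

A, C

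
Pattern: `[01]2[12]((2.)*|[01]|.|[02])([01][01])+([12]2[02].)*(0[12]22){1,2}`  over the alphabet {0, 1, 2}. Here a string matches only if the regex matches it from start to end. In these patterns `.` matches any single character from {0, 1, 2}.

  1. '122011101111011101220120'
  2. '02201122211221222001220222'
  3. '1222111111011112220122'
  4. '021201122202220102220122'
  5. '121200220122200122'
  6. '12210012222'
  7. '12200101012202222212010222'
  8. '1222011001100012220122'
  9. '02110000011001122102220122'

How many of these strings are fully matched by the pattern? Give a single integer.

6

1 → no match — must end with '22'
2 → match
3 → match
4 → no match
5 → match
6 → no match
7 → match
8 → match
9 → match
Total matched: 6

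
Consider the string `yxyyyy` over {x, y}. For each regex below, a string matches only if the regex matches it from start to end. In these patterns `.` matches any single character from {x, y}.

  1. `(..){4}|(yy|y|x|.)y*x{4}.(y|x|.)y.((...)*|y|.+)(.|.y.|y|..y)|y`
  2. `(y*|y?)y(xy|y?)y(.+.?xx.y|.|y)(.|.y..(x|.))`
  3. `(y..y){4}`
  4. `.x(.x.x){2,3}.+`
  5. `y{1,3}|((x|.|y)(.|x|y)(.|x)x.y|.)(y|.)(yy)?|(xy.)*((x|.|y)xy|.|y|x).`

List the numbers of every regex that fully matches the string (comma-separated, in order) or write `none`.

2

1 → no match
2 → match
3 → no match
4 → no match
5 → no match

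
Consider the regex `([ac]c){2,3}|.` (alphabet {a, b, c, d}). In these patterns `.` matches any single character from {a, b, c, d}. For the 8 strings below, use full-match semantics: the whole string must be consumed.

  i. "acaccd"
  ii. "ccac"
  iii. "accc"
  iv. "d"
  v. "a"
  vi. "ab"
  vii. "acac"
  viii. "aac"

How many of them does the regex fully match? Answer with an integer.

i → no match
ii → match
iii → match
iv → match
v → match
vi → no match
vii → match
viii → no match
Total matched: 5

5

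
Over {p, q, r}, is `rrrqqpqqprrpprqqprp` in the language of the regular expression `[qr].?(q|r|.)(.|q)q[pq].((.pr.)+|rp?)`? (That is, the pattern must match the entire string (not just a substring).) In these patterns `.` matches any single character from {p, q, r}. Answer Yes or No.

Yes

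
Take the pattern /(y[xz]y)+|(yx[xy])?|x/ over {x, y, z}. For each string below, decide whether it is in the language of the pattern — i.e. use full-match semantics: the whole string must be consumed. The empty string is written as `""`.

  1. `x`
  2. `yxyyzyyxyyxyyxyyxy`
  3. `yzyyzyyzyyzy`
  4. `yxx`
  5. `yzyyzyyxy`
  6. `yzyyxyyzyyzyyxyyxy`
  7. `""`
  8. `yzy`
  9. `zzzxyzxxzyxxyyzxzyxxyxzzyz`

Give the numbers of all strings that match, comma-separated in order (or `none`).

1, 2, 3, 4, 5, 6, 7, 8

1 → match
2 → match
3 → match
4 → match
5 → match
6 → match
7 → match
8 → match
9 → no match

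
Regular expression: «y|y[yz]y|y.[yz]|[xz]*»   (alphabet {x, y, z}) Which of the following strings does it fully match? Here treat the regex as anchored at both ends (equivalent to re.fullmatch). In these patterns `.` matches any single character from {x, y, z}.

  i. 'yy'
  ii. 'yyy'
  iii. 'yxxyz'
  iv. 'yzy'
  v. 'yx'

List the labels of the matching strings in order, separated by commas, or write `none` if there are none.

i → no match
ii → match
iii → no match
iv → match
v → no match

ii, iv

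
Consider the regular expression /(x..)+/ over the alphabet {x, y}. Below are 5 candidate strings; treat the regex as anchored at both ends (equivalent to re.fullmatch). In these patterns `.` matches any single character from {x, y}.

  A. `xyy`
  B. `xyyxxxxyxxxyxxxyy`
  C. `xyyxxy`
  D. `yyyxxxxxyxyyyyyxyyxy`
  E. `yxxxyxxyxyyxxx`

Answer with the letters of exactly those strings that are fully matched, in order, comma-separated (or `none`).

A → match
B → no match
C → match
D → no match — must start with `x`
E → no match — must start with `x`

A, C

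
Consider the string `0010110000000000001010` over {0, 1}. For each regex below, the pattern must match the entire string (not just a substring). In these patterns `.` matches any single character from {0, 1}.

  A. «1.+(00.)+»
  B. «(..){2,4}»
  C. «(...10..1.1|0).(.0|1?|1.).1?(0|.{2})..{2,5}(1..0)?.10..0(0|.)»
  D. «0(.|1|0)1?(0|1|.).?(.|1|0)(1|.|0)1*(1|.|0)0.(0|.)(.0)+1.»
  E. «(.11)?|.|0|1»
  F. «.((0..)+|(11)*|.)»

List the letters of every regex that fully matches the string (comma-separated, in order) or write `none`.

D

A → no match — must start with `1`
B → no match
C → no match
D → match
E → no match
F → no match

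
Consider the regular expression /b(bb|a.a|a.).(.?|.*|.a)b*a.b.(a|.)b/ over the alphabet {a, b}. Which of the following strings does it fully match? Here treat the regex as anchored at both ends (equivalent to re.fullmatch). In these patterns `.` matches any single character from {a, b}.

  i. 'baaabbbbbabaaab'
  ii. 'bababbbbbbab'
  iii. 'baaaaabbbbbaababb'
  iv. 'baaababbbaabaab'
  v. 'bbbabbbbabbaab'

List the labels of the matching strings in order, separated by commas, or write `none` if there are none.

iii, iv, v

i → no match
ii. 'bababbbbbbab' → no match
iii → match
iv → match
v → match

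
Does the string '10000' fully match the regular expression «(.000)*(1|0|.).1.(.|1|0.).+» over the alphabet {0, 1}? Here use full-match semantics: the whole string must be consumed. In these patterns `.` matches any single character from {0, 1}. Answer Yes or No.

No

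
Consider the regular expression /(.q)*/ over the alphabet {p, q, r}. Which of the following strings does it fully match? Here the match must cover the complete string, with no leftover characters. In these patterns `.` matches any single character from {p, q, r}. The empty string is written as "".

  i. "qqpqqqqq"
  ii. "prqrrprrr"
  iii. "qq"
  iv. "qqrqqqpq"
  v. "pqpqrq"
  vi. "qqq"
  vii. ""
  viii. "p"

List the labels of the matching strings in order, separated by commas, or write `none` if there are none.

i, iii, iv, v, vii

i → match
ii → no match
iii → match
iv → match
v → match
vi → no match
vii → match
viii → no match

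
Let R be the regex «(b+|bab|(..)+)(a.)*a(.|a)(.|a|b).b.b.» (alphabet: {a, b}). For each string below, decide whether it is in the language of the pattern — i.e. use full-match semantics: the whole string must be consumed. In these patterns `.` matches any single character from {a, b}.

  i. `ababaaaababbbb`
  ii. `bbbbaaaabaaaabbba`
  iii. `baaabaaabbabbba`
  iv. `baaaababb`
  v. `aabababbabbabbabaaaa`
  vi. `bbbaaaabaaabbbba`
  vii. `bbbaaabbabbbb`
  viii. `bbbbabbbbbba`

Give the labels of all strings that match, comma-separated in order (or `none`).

i → match
ii → no match
iii → match
iv → match
v → no match
vi → match
vii → match
viii → match

i, iii, iv, vi, vii, viii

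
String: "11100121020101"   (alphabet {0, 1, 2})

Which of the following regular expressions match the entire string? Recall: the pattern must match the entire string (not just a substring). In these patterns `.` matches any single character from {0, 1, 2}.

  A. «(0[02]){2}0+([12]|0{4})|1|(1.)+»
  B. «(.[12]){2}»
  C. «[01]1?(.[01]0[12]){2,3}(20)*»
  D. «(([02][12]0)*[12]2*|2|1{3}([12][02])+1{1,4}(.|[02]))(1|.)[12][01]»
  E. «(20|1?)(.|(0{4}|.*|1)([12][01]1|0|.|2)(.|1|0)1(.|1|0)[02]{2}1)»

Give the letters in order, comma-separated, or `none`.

C

A → no match
B → no match
C → match
D → no match
E → no match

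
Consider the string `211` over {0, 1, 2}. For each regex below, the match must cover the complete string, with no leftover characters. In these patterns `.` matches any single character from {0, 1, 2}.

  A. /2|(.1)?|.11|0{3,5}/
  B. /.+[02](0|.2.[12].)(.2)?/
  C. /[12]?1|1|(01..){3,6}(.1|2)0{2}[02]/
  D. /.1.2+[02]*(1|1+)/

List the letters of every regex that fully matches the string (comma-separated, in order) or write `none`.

A → match
B → no match
C → no match
D → no match

A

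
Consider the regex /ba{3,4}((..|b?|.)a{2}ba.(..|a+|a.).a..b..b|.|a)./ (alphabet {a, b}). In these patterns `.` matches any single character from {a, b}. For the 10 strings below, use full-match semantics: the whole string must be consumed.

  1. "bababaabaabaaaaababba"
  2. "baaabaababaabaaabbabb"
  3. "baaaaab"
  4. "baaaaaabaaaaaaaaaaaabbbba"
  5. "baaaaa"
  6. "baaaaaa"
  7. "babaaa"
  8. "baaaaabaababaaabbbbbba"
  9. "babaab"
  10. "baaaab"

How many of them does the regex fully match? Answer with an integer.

1 → no match
2 → match
3 → match
4 → match
5 → match
6 → match
7 → no match
8 → match
9 → no match
10 → match
Total matched: 7

7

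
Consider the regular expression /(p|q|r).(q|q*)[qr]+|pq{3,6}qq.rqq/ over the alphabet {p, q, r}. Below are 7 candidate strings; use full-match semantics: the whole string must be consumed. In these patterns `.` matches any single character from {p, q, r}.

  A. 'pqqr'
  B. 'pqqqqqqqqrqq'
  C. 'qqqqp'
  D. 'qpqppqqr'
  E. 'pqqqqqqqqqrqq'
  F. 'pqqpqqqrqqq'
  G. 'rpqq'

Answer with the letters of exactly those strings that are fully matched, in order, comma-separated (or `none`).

A → match
B → match
C → no match
D → no match
E → match
F → no match
G → match

A, B, E, G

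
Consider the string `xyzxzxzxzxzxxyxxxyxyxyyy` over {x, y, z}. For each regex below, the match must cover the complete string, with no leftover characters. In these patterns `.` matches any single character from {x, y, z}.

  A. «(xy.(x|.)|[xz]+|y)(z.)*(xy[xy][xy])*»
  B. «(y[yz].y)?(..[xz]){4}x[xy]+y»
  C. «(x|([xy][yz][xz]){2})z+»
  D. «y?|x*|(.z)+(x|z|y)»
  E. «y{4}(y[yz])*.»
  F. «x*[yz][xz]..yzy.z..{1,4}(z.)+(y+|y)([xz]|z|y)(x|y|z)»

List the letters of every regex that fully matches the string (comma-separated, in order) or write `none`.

A → match
B → match
C → no match — must end with `z`
D → no match
E → no match — must start with `y`
F → no match

A, B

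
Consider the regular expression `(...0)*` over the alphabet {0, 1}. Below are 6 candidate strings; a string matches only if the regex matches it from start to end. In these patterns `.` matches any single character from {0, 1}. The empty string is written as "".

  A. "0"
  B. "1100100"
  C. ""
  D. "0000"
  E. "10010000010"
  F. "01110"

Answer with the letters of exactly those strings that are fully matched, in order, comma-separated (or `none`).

C, D

A → no match
B → no match
C → match
D → match
E → no match
F → no match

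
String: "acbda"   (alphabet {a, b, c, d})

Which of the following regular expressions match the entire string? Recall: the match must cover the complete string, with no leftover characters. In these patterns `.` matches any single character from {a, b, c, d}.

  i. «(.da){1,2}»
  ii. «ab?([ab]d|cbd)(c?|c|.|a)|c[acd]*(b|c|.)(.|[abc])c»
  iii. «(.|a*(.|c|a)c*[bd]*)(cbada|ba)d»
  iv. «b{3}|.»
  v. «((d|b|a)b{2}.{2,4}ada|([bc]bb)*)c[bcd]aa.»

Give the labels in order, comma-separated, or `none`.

i → no match
ii → match
iii → no match — must end with "d"
iv → no match
v → no match

ii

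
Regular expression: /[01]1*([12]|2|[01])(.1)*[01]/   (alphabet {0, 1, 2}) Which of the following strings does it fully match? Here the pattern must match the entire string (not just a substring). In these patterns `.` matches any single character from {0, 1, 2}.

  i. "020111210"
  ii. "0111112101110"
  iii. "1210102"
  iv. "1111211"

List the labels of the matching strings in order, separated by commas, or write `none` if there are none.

i → match
ii → match
iii → no match
iv → match

i, ii, iv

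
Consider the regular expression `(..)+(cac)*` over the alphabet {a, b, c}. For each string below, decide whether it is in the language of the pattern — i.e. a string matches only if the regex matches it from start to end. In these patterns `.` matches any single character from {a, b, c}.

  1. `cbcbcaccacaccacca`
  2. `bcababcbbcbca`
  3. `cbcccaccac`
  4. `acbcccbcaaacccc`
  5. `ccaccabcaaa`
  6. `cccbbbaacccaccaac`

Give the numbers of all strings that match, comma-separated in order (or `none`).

3

1 → no match
2 → no match
3. `cbcccaccac` → match
4 → no match
5. `ccaccabcaaa` → no match
6 → no match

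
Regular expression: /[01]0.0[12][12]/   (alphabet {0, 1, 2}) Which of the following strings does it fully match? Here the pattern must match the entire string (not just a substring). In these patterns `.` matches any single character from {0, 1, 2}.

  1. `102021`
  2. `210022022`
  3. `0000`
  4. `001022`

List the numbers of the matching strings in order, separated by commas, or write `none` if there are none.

1 → match
2 → no match
3 → no match
4 → match

1, 4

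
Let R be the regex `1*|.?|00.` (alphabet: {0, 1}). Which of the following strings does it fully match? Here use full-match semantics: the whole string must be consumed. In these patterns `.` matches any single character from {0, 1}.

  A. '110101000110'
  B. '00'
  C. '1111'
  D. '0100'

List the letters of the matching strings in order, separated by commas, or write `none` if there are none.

C

A → no match
B → no match
C → match
D → no match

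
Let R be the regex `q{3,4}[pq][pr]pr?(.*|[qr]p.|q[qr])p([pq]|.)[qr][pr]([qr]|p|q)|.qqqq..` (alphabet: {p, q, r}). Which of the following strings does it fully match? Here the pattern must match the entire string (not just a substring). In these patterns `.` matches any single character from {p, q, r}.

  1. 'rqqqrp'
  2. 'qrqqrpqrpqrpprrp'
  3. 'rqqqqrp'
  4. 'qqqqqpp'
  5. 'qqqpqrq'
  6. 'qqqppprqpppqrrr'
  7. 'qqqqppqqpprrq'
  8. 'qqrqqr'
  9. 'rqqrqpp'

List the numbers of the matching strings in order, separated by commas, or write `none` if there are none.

1 → no match
2 → no match
3 → match
4 → match
5 → no match
6 → match
7 → match
8 → no match
9 → no match

3, 4, 6, 7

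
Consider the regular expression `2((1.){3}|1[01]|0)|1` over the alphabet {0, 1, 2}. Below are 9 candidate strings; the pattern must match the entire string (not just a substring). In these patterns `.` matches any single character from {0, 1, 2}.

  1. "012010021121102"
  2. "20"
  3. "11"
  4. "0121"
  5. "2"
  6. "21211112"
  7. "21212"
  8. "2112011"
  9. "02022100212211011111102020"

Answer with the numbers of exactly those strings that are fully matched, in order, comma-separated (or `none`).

1 → no match
2 → match
3 → no match
4 → no match
5 → no match
6 → no match
7 → no match
8 → no match
9 → no match

2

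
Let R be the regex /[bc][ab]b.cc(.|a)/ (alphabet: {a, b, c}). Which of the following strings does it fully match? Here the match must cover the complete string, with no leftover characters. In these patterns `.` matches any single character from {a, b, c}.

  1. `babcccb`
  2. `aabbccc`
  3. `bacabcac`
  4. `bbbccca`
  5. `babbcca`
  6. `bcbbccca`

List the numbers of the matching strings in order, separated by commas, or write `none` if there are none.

1, 4, 5

1 → match
2 → no match
3 → no match
4 → match
5 → match
6 → no match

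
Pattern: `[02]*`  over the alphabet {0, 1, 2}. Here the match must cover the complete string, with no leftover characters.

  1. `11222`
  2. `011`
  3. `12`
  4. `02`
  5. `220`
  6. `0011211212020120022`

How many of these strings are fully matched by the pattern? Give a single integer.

1. `11222` → no match
2. `011` → no match
3. `12` → no match
4. `02` → match
5. `220` → match
6 → no match
Total matched: 2

2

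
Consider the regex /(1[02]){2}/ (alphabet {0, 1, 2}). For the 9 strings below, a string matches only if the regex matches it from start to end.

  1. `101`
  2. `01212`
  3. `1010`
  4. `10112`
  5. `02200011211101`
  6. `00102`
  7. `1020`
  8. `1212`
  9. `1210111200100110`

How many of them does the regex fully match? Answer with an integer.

2

1. `101` → no match
2. `01212` → no match — must start with `1`
3. `1010` → match
4. `10112` → no match
5 → no match — must start with `1`
6. `00102` → no match — must start with `1`
7. `1020` → no match
8. `1212` → match
9 → no match
Total matched: 2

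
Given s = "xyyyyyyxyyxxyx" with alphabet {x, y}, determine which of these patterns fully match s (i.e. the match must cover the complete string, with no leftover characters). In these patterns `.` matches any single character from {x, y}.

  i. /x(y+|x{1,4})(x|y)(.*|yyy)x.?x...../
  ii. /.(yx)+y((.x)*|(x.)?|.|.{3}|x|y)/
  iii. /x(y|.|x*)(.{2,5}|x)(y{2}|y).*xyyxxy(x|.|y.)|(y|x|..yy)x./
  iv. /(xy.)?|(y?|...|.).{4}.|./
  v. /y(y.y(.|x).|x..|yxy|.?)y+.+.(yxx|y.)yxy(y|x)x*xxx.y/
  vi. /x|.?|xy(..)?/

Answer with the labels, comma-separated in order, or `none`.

i → no match
ii → no match
iii → match
iv → no match
v → no match — must start with "y"
vi → no match

iii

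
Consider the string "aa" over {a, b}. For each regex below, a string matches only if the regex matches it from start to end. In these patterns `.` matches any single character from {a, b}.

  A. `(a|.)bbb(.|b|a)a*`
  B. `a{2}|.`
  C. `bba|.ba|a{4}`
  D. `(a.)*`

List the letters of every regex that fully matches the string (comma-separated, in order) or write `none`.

A → no match
B → match
C → no match
D → match

B, D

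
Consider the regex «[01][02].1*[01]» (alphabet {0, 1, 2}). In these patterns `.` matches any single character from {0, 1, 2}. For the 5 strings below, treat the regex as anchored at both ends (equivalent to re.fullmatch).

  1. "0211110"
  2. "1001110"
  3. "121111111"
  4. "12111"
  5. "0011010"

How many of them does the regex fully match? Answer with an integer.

4

1. "0211110" → match
2. "1001110" → match
3. "121111111" → match
4. "12111" → match
5. "0011010" → no match
Total matched: 4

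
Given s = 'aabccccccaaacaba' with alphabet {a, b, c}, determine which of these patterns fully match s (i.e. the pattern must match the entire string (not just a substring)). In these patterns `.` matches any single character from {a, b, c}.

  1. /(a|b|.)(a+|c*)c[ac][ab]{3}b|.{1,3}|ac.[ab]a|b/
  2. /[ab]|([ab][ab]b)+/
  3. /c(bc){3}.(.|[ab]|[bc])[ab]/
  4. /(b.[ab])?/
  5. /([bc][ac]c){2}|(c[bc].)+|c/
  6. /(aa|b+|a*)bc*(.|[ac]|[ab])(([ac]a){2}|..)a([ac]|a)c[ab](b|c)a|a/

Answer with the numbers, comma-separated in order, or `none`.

6

1 → no match
2 → no match
3 → no match — must start with 'cbc'
4 → no match
5 → no match
6 → match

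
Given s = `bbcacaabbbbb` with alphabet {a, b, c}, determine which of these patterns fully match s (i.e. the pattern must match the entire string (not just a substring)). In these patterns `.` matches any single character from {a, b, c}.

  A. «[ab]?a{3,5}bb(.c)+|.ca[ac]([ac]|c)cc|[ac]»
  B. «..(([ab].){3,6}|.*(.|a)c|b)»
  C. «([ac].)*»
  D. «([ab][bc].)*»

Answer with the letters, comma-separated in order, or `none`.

A → no match
B → no match
C → no match
D → match

D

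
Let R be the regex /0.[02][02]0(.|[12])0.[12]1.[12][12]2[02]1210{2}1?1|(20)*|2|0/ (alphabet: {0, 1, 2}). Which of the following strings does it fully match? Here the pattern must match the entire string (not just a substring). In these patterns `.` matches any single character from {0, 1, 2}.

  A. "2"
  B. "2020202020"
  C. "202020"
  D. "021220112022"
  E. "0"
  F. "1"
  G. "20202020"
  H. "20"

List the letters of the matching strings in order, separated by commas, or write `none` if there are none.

A, B, C, E, G, H

A → match
B → match
C → match
D → no match
E → match
F → no match
G → match
H → match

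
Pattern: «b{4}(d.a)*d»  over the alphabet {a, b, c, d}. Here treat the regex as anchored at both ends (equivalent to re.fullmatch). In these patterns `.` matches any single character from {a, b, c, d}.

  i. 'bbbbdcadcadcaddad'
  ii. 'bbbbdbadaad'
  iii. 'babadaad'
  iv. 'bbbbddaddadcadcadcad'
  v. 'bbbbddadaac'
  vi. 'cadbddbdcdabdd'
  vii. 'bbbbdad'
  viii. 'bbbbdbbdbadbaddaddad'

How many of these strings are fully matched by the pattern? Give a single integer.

3

i → match
ii → match
iii → no match
iv → match
v → no match — must end with 'd'
vi → no match — must start with 'b'
vii → no match
viii → no match
Total matched: 3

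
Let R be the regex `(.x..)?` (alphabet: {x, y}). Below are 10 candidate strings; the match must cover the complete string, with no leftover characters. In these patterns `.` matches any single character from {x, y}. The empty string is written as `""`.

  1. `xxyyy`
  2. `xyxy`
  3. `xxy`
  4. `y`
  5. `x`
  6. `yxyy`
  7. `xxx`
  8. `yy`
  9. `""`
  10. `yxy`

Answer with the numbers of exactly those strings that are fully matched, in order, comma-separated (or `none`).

1 → no match
2 → no match
3 → no match
4 → no match
5 → no match
6 → match
7 → no match
8 → no match
9 → match
10 → no match

6, 9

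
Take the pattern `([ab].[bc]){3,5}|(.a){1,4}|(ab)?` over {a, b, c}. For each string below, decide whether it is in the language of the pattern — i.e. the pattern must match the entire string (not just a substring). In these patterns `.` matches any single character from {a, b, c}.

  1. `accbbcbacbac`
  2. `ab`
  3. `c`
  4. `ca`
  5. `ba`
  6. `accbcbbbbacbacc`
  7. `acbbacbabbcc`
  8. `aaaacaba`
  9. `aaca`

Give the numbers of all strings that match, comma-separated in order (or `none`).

1. `accbbcbacbac` → match
2. `ab` → match
3. `c` → no match
4. `ca` → match
5. `ba` → match
6 → match
7. `acbbacbabbcc` → match
8. `aaaacaba` → match
9. `aaca` → match

1, 2, 4, 5, 6, 7, 8, 9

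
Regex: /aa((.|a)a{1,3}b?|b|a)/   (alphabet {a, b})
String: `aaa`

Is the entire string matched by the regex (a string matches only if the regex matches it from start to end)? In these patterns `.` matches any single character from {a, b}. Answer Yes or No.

Yes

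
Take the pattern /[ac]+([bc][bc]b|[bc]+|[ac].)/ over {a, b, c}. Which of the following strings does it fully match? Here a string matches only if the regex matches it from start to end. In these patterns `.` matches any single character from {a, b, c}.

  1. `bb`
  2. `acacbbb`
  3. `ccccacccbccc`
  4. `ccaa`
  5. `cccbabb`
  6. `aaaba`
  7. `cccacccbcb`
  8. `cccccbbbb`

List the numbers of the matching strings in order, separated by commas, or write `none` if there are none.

1 → no match
2 → match
3 → match
4 → match
5 → no match
6 → no match
7 → match
8 → match

2, 3, 4, 7, 8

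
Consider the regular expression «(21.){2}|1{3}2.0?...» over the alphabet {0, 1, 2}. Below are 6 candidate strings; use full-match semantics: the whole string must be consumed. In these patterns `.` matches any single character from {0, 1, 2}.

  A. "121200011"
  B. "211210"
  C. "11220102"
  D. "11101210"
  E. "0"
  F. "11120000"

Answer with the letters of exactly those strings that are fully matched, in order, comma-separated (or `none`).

B, F

A → no match
B → match
C → no match
D → no match
E → no match
F → match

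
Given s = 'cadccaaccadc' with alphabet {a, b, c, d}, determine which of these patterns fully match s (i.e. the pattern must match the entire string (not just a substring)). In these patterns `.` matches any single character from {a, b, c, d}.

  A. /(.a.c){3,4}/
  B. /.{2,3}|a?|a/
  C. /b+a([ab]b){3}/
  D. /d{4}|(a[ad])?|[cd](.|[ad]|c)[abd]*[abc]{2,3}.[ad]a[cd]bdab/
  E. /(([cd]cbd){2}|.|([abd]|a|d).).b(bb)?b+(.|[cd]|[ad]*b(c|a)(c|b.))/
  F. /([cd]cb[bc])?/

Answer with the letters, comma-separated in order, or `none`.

A

A → match
B → no match
C → no match — must start with 'b'
D → no match
E → no match
F → no match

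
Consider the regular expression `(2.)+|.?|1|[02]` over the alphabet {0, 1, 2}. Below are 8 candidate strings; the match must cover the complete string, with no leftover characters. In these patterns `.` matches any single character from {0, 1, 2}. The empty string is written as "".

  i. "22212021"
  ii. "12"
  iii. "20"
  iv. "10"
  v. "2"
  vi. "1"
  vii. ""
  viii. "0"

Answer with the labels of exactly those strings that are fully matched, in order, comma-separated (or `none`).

i, iii, v, vi, vii, viii

i → match
ii → no match
iii → match
iv → no match
v → match
vi → match
vii → match
viii → match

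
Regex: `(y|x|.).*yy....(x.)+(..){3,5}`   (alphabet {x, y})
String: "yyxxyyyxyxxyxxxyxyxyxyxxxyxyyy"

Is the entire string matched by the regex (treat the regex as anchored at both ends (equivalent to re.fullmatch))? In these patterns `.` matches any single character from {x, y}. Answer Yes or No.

Yes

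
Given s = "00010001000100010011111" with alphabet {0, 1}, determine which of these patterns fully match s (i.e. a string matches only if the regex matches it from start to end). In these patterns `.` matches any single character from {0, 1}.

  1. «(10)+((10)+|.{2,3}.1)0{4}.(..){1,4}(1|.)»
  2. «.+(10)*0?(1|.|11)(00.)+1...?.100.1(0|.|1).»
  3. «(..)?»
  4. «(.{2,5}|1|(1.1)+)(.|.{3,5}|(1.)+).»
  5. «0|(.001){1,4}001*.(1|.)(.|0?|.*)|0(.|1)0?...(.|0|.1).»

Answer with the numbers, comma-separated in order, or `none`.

5

1 → no match — must start with "10"
2 → no match
3 → no match
4 → no match
5 → match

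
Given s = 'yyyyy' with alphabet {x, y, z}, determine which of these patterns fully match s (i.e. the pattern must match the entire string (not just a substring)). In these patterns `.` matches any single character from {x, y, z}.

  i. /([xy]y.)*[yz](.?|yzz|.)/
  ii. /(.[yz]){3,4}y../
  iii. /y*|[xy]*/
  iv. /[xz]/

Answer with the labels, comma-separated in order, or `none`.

i, iii

i → match
ii → no match
iii → match
iv → no match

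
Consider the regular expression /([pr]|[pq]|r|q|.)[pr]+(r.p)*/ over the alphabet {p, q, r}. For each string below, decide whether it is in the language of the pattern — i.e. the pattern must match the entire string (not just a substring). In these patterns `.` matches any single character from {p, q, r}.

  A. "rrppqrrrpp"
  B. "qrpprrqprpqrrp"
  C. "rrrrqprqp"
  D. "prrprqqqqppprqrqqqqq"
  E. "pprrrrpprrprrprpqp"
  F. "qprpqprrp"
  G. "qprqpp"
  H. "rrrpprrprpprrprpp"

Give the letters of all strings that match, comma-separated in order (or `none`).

C, H

A → no match
B → no match
C → match
D → no match
E → no match
F → no match
G → no match
H → match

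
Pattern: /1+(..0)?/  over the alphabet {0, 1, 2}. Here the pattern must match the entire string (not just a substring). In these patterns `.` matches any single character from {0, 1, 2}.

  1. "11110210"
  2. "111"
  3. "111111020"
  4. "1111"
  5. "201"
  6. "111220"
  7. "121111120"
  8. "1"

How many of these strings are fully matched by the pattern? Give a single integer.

5

1 → no match
2 → match
3 → match
4 → match
5 → no match — must start with "1"
6 → match
7 → no match
8 → match
Total matched: 5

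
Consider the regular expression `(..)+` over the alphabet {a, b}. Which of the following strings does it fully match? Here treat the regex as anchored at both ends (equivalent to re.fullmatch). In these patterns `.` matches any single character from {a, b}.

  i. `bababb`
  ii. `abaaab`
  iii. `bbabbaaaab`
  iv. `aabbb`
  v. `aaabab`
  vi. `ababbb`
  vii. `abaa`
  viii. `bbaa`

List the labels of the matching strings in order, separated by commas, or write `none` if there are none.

i. `bababb` → match
ii. `abaaab` → match
iii. `bbabbaaaab` → match
iv. `aabbb` → no match
v. `aaabab` → match
vi. `ababbb` → match
vii. `abaa` → match
viii. `bbaa` → match

i, ii, iii, v, vi, vii, viii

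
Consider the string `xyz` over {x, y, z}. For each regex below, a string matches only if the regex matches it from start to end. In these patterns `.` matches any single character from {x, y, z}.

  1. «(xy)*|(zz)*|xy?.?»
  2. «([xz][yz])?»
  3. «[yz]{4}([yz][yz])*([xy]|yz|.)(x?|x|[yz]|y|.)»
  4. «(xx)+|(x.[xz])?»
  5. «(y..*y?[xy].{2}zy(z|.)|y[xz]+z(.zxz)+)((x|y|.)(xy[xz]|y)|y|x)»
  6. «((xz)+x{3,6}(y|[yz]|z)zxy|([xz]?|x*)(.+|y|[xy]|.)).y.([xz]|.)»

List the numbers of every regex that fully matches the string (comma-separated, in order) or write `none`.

1, 4

1 → match
2 → no match
3 → no match
4 → match
5 → no match — must start with `y`
6 → no match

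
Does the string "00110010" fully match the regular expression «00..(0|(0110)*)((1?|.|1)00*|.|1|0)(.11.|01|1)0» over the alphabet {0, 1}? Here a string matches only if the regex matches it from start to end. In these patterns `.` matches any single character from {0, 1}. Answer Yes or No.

Yes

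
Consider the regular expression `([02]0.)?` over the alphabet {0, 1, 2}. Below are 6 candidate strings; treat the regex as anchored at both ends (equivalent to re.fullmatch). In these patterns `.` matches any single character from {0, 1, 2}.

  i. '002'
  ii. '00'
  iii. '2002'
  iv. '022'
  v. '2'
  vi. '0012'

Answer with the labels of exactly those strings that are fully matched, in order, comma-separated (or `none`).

i → match
ii → no match
iii → no match
iv → no match
v → no match
vi → no match

i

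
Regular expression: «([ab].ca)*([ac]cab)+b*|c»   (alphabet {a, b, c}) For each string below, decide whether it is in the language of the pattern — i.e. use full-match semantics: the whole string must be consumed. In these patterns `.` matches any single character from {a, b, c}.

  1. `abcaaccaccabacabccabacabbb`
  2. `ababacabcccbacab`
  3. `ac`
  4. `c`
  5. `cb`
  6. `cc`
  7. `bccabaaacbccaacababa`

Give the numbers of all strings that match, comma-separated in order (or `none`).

1, 4

1 → match
2 → no match
3 → no match
4 → match
5 → no match
6 → no match
7 → no match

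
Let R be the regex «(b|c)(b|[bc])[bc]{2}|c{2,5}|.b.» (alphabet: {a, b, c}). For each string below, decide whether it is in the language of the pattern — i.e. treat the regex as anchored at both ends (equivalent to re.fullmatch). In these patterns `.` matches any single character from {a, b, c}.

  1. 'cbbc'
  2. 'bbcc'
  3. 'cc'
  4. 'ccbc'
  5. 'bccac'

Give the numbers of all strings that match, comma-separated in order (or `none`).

1 → match
2 → match
3 → match
4 → match
5 → no match

1, 2, 3, 4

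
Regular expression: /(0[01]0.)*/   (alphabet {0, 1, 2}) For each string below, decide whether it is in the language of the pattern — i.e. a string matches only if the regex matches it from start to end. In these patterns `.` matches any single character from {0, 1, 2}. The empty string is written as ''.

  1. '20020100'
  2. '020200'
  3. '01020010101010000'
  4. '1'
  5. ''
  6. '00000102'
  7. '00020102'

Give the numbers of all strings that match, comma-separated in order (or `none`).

1 → no match
2 → no match
3 → no match
4 → no match
5 → match
6 → match
7 → match

5, 6, 7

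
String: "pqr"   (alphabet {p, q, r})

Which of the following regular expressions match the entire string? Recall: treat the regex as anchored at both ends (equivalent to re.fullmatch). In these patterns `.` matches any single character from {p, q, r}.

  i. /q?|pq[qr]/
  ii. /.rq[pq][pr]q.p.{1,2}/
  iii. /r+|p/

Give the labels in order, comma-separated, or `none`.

i

i → match
ii → no match
iii → no match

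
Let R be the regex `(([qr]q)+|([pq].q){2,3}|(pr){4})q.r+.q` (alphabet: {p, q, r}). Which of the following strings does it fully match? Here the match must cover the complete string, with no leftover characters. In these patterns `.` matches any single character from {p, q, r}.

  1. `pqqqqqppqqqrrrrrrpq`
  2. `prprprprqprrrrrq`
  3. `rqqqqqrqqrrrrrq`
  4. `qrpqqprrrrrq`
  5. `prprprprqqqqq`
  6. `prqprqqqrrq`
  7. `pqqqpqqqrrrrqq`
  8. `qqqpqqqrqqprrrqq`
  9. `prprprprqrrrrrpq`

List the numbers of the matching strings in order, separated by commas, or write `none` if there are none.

1, 2, 3, 6, 7, 8, 9

1 → match
2 → match
3 → match
4 → no match
5 → no match
6 → match
7 → match
8 → match
9 → match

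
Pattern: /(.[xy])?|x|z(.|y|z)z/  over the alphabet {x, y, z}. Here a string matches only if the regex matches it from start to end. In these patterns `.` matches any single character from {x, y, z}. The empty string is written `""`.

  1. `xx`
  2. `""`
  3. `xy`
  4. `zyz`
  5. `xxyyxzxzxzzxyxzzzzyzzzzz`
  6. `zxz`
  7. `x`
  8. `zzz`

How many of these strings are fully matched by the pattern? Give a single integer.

7

1 → match
2 → match
3 → match
4 → match
5 → no match
6 → match
7 → match
8 → match
Total matched: 7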